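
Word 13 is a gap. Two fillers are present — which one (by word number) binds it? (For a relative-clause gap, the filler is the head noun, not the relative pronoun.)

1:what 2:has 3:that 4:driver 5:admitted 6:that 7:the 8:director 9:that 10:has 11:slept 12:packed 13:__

1

The marked gap is the direct object of "packed".
Its filler is the fronted wh-phrase "what", at word 1.
(The other dependency links word 8 to a gap after word 9.)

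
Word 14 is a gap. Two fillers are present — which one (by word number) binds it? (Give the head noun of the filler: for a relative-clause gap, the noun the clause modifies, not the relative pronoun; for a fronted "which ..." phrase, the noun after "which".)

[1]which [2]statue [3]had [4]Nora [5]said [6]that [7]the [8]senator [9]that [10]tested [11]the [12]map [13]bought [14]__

The marked gap is the direct object of "bought".
Its filler is the fronted wh-phrase "which statue", at word 2.
(The other dependency links word 8 to a gap after word 9.)

2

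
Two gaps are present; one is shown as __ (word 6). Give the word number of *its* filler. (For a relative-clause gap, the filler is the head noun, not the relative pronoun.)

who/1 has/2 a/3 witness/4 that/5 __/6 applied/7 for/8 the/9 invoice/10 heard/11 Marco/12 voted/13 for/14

The marked gap is inside the relative clause, the subject of "applied".
Its filler is the head noun "witness" (via "that"), at word 4.
(The other dependency links word 1 to a gap after word 14.)

4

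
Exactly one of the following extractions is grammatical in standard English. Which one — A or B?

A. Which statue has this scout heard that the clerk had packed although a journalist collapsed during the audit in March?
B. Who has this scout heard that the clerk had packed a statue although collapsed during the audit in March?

In B, the wh-phrase is extracted from inside an adjunct island (introduced by "although"), which blocks movement.
In A, the extraction path crosses only that-complement boundaries, which are transparent.
So A is grammatical.

A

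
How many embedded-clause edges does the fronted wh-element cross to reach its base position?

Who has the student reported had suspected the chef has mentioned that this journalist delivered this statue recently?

1

"who" is extracted from the subject of "suspected".
Boundaries crossed, outermost first: [Ø] — 1 in total.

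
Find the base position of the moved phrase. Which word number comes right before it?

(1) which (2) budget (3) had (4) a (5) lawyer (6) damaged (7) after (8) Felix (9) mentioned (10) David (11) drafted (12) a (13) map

6

The displaced element is "which budget" (word 2).
It functions as the direct object of "damaged", so the gap sits immediately after word 6 ("damaged").
Base order: A lawyer had damaged which budget after Felix mentioned David drafted a map.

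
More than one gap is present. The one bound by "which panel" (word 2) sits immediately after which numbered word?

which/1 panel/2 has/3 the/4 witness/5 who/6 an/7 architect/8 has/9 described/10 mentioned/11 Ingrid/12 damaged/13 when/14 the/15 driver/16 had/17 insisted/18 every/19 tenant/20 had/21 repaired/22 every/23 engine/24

The displaced element is "which panel" (word 2).
It is linked across 1 clause boundary (Ø).
It functions as the direct object of "damaged", so the gap sits immediately after word 13 ("damaged").
Base order: The witness who an architect has described has mentioned Ingrid damaged which panel when the driver had insisted every tenant had repaired every engine.

13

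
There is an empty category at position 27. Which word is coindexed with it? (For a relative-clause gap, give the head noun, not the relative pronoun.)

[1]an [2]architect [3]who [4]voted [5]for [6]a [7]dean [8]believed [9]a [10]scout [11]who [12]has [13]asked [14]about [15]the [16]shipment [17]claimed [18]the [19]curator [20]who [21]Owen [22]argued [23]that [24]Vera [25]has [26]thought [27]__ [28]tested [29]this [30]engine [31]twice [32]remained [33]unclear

19

The gap at 27 is the subject of "tested", inside a relative clause.
The relative pronoun is "who" (word 20); it is bound by the head noun immediately before it.
Its filler is the head noun "curator", at word 19.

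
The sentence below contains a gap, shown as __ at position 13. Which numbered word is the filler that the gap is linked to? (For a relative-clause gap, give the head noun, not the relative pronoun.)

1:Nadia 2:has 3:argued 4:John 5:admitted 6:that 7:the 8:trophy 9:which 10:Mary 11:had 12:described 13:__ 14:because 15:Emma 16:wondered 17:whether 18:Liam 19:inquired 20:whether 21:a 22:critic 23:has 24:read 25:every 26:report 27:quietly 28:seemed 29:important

The gap at 13 is the object of "described", inside a relative clause.
The relative pronoun is "which" (word 9); it is bound by the head noun immediately before it.
Its filler is the head noun "trophy", at word 8.

8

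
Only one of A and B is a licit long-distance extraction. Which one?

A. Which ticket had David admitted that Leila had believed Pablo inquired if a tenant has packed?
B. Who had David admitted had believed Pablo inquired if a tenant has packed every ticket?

B

In A, the wh-phrase is extracted from inside a wh-island (introduced by "if"), which blocks movement.
In B, the extraction path crosses only that-complement boundaries, which are transparent.
So B is grammatical.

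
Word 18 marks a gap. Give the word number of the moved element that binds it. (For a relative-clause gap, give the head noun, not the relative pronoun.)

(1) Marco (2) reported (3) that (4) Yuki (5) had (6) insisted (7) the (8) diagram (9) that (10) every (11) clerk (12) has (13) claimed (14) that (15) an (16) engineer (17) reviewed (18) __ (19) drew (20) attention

8

The gap at 18 is the object of "reviewed", inside a relative clause.
The relative pronoun is "that" (word 9); it is bound by the head noun immediately before it.
Its filler is the head noun "diagram", at word 8.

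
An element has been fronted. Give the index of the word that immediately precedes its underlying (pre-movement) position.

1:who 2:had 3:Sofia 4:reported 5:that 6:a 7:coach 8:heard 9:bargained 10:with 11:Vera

8

The displaced element is "who" (word 1).
It is linked across 2 clause boundaries (that → Ø).
It functions as the subject of "bargained", so the gap sits immediately after word 8 ("heard").
Base order: Sofia had reported that a coach heard that who bargained with Vera.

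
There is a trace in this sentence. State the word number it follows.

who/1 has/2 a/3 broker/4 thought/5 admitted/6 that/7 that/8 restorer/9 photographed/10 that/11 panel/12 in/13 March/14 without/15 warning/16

The displaced element is "who" (word 1).
It is linked across 1 clause boundary (Ø).
It functions as the subject of "admitted", so the gap sits immediately after word 5 ("thought").
Base order: A broker has thought that who admitted that that restorer photographed that panel in March without warning.

5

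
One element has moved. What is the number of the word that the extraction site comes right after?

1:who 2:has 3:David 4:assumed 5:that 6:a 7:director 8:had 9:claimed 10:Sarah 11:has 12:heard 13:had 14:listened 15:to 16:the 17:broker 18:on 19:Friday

12

The displaced element is "who" (word 1).
It is linked across 3 clause boundaries (that → Ø → Ø).
It functions as the subject of "listened", so the gap sits immediately after word 12 ("heard").
Base order: David has assumed that a director had claimed Sarah has heard that who had listened to the broker on Friday.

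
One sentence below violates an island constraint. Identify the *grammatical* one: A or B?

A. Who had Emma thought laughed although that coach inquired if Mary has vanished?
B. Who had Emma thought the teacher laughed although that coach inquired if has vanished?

A

In B, the wh-phrase is extracted from inside an adjunct island (introduced by "although"), which blocks movement.
In A, the extraction path crosses only that-complement boundaries, which are transparent.
So A is grammatical.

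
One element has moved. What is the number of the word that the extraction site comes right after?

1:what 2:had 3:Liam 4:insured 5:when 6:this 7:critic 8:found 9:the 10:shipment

4

The displaced element is "what" (word 1).
It functions as the direct object of "insured", so the gap sits immediately after word 4 ("insured").
Base order: Liam had insured what when this critic found the shipment.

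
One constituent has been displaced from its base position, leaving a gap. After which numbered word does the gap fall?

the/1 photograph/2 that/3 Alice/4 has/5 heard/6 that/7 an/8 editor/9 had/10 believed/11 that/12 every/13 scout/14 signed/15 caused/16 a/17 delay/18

The displaced element is "the photograph" (word 2).
It is linked across 2 clause boundaries (that → that).
It functions as the direct object of "signed", so the gap sits immediately after word 15 ("signed").
Base order: Alice has heard that an editor had believed that every scout signed the photograph.

15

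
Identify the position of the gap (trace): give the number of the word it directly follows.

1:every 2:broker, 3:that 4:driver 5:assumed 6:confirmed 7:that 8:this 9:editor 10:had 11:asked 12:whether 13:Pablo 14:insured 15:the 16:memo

5

The displaced element is "every broker" (word 2).
It is linked across 1 clause boundary (Ø).
It functions as the subject of "confirmed", so the gap sits immediately after word 5 ("assumed").
Base order: That driver assumed that every broker confirmed that this editor had asked whether Pablo insured the memo.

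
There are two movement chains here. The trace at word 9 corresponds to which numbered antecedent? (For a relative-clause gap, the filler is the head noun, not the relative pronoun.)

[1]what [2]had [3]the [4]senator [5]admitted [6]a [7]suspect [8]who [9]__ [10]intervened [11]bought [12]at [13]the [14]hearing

The marked gap is inside the relative clause, the subject of "intervened".
Its filler is the head noun "suspect" (via "who"), at word 7.
(The other dependency links word 1 to a gap after word 11.)

7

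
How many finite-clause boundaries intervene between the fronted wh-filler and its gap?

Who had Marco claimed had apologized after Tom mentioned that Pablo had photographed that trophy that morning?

"who" is extracted from the subject of "apologized".
Boundaries crossed, outermost first: [Ø] — 1 in total.

1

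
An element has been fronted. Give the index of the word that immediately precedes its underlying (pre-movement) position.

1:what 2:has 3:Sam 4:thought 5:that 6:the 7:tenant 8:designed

The displaced element is "what" (word 1).
It is linked across 1 clause boundary (that).
It functions as the direct object of "designed", so the gap sits immediately after word 8 ("designed").
Base order: Sam has thought that the tenant designed what.

8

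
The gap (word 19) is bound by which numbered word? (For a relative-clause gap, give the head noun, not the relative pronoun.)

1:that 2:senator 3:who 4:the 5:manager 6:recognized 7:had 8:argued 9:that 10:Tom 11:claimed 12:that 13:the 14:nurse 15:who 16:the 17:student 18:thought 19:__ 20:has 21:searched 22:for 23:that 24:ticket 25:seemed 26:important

The gap at 19 is the subject of "searched", inside a relative clause.
The relative pronoun is "who" (word 15); it is bound by the head noun immediately before it.
Its filler is the head noun "nurse", at word 14.

14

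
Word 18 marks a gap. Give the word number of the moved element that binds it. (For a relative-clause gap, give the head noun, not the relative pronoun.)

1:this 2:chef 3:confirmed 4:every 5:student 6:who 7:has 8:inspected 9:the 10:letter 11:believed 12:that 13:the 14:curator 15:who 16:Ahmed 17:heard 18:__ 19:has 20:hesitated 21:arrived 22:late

14

The gap at 18 is the subject of "hesitated", inside a relative clause.
The relative pronoun is "who" (word 15); it is bound by the head noun immediately before it.
Its filler is the head noun "curator", at word 14.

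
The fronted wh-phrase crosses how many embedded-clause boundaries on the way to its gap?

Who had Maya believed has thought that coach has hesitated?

"who" is extracted from the subject of "thought".
Boundaries crossed, outermost first: [Ø] — 1 in total.

1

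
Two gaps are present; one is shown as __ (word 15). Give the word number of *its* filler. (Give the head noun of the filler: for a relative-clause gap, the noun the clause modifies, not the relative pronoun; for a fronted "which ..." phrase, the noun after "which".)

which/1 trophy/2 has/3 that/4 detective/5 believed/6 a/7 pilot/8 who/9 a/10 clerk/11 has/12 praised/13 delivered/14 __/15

2

The marked gap is the direct object of "delivered".
Its filler is the fronted wh-phrase "which trophy", at word 2.
(The other dependency links word 8 to a gap after word 13.)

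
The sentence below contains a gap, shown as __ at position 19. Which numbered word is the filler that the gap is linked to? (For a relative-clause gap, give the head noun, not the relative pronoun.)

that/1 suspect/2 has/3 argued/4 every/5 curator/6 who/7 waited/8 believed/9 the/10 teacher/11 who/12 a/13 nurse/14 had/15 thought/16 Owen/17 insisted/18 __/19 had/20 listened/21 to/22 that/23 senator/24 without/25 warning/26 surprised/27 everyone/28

The gap at 19 is the subject of "listened", inside a relative clause.
The relative pronoun is "who" (word 12); it is bound by the head noun immediately before it.
Its filler is the head noun "teacher", at word 11.

11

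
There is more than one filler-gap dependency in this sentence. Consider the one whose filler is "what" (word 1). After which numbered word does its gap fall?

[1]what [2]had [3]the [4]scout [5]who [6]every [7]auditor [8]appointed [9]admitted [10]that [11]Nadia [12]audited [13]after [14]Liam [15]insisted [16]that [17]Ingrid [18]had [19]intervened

The displaced element is "what" (word 1).
It is linked across 1 clause boundary (that).
It functions as the direct object of "audited", so the gap sits immediately after word 12 ("audited").
Base order: The scout who every auditor appointed had admitted that Nadia audited what after Liam insisted that Ingrid had intervened.

12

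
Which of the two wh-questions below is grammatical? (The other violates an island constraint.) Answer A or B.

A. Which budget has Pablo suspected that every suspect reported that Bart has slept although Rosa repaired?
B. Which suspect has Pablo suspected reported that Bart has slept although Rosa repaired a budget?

In A, the wh-phrase is extracted from inside an adjunct island (introduced by "although"), which blocks movement.
In B, the extraction path crosses only that-complement boundaries, which are transparent.
So B is grammatical.

B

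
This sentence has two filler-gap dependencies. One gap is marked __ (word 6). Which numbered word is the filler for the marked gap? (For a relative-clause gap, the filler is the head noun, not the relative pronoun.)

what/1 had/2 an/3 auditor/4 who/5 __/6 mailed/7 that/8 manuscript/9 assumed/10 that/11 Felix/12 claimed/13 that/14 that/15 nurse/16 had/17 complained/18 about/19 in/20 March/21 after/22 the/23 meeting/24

4

The marked gap is inside the relative clause, the subject of "mailed".
Its filler is the head noun "auditor" (via "who"), at word 4.
(The other dependency links word 1 to a gap after word 19.)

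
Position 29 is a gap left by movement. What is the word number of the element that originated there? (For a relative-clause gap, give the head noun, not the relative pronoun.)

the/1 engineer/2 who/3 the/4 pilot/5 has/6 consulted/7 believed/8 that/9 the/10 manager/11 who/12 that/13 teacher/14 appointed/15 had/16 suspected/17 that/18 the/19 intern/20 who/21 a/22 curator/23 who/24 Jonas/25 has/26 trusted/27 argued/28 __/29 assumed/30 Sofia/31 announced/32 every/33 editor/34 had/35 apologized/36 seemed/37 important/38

20

The gap at 29 is the subject of "assumed", inside a relative clause.
The relative pronoun is "who" (word 21); it is bound by the head noun immediately before it.
Its filler is the head noun "intern", at word 20.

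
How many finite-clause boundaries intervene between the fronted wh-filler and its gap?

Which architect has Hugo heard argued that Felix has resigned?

1

"which architect" is extracted from the subject of "argued".
Boundaries crossed, outermost first: [Ø] — 1 in total.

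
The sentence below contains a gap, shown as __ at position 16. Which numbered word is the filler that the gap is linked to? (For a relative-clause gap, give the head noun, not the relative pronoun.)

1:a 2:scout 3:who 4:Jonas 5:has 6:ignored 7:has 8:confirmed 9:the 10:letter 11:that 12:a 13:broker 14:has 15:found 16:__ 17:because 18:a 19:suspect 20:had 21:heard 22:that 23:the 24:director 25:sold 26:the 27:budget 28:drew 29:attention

10

The gap at 16 is the object of "found", inside a relative clause.
The relative pronoun is "that" (word 11); it is bound by the head noun immediately before it.
Its filler is the head noun "letter", at word 10.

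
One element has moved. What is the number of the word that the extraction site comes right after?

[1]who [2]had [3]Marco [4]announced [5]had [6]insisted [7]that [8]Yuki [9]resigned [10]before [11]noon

The displaced element is "who" (word 1).
It is linked across 1 clause boundary (Ø).
It functions as the subject of "insisted", so the gap sits immediately after word 4 ("announced").
Base order: Marco had announced that who had insisted that Yuki resigned before noon.

4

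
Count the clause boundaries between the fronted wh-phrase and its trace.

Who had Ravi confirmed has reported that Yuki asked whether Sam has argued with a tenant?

1

"who" is extracted from the subject of "reported".
Boundaries crossed, outermost first: [Ø] — 1 in total.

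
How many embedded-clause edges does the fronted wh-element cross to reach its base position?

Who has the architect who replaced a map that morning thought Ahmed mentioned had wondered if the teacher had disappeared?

"who" is extracted from the subject of "wondered".
Boundaries crossed, outermost first: [Ø], [Ø] — 2 in total.

2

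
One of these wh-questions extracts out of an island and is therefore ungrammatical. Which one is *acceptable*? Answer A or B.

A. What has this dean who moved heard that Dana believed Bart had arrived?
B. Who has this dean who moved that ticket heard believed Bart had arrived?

In A, the wh-phrase is extracted from inside a complex-NP island (relative clause) (introduced by "who"), which blocks movement.
In B, the extraction path crosses only that-complement boundaries, which are transparent.
So B is grammatical.

B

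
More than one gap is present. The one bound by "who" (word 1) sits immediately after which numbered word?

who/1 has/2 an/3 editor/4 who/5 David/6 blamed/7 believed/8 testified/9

The displaced element is "who" (word 1).
It is linked across 1 clause boundary (Ø).
It functions as the subject of "testified", so the gap sits immediately after word 8 ("believed").
Base order: An editor who David blamed has believed that who testified.

8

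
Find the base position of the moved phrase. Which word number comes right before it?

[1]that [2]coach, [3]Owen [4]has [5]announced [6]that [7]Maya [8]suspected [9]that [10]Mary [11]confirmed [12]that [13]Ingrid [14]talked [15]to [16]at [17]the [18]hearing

The displaced element is "that coach" (word 2).
It is linked across 3 clause boundaries (that → that → that).
It functions as the object of the preposition "to" of "talked", so the gap sits immediately after word 15 ("to").
Base order: Owen has announced that Maya suspected that Mary confirmed that Ingrid talked to that coach at the hearing.

15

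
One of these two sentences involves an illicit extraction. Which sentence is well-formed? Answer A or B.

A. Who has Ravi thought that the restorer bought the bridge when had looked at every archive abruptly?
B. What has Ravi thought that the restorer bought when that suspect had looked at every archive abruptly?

In A, the wh-phrase is extracted from inside an adjunct island (introduced by "when"), which blocks movement.
In B, the extraction path crosses only that-complement boundaries, which are transparent.
So B is grammatical.

B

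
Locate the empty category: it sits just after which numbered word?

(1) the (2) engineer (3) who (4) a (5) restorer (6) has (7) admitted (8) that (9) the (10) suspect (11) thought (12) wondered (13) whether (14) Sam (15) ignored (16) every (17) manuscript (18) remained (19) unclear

The displaced element is "the engineer" (word 2).
It is linked across 2 clause boundaries (that → Ø).
It functions as the subject of "wondered", so the gap sits immediately after word 11 ("thought").
Base order: A restorer has admitted that the suspect thought that the engineer wondered whether Sam ignored every manuscript.

11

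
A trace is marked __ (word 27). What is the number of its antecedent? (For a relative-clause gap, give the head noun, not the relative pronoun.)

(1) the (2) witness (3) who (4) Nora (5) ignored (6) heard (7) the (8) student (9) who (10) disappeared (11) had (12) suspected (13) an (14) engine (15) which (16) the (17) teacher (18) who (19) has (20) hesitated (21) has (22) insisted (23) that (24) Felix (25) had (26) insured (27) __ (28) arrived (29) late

The gap at 27 is the object of "insured", inside a relative clause.
The relative pronoun is "which" (word 15); it is bound by the head noun immediately before it.
Its filler is the head noun "engine", at word 14.

14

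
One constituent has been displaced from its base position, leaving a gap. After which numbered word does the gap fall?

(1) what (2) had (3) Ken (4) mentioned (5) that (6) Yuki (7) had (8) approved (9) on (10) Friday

The displaced element is "what" (word 1).
It is linked across 1 clause boundary (that).
It functions as the direct object of "approved", so the gap sits immediately after word 8 ("approved").
Base order: Ken had mentioned that Yuki had approved what on Friday.

8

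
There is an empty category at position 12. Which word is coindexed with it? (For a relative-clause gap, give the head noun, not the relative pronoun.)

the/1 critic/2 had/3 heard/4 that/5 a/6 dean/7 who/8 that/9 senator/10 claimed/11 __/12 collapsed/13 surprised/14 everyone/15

7

The gap at 12 is the subject of "collapsed", inside a relative clause.
The relative pronoun is "who" (word 8); it is bound by the head noun immediately before it.
Its filler is the head noun "dean", at word 7.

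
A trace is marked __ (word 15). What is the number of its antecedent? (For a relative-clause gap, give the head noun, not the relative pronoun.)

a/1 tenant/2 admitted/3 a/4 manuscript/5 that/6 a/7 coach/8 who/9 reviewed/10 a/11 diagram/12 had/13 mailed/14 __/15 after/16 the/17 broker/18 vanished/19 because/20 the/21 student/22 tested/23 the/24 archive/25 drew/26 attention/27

5

The gap at 15 is the object of "mailed", inside a relative clause.
The relative pronoun is "that" (word 6); it is bound by the head noun immediately before it.
Its filler is the head noun "manuscript", at word 5.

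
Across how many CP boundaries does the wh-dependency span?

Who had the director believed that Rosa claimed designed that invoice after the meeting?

2

"who" is extracted from the subject of "designed".
Boundaries crossed, outermost first: [that], [Ø] — 2 in total.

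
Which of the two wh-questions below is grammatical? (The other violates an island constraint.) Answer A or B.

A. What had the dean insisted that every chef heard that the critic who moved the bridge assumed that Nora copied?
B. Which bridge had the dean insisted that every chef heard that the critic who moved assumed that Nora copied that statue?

In B, the wh-phrase is extracted from inside a complex-NP island (relative clause) (introduced by "who"), which blocks movement.
In A, the extraction path crosses only that-complement boundaries, which are transparent.
So A is grammatical.

A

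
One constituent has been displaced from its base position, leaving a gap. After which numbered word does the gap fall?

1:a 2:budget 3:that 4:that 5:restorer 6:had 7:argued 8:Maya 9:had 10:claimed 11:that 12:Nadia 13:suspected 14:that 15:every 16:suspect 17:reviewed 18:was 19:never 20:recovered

17

The displaced element is "a budget" (word 2).
It is linked across 3 clause boundaries (Ø → that → that).
It functions as the direct object of "reviewed", so the gap sits immediately after word 17 ("reviewed").
Base order: That restorer had argued Maya had claimed that Nadia suspected that every suspect reviewed a budget.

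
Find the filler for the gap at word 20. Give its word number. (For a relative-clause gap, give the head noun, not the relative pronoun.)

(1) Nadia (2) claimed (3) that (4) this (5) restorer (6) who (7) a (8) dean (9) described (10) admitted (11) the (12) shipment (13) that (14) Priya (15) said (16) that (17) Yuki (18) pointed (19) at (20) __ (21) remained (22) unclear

The gap at 20 is the prepositional object of "pointed", inside a relative clause.
The relative pronoun is "that" (word 13); it is bound by the head noun immediately before it.
Its filler is the head noun "shipment", at word 12.

12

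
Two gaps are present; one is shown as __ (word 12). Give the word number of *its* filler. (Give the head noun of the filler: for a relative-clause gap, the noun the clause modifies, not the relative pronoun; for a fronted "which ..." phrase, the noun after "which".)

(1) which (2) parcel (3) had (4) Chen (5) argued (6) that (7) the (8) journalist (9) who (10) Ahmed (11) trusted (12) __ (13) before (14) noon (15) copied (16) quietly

The marked gap is inside the relative clause, the direct object of "trusted".
Its filler is the head noun "journalist" (via "who"), at word 8.
(The other dependency links word 2 to a gap after word 15.)

8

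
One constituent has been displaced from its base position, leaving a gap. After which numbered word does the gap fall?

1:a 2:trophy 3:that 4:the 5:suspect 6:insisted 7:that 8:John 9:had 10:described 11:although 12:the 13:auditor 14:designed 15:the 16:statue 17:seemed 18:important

The displaced element is "a trophy" (word 2).
It is linked across 1 clause boundary (that).
It functions as the direct object of "described", so the gap sits immediately after word 10 ("described").
Base order: The suspect insisted that John had described a trophy although the auditor designed the statue.

10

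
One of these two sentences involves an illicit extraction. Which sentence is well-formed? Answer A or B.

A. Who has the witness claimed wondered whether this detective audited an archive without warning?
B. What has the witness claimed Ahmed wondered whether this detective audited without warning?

In B, the wh-phrase is extracted from inside a wh-island (introduced by "whether"), which blocks movement.
In A, the extraction path crosses only that-complement boundaries, which are transparent.
So A is grammatical.

A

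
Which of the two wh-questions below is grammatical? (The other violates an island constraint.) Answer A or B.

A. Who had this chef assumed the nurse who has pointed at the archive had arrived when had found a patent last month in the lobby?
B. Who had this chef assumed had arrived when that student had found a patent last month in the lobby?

In A, the wh-phrase is extracted from inside an adjunct island (introduced by "when"), which blocks movement.
In B, the extraction path crosses only that-complement boundaries, which are transparent.
So B is grammatical.

B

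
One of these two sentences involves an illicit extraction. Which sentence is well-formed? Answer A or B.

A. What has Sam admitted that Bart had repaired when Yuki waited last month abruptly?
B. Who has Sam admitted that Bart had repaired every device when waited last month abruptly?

In B, the wh-phrase is extracted from inside an adjunct island (introduced by "when"), which blocks movement.
In A, the extraction path crosses only that-complement boundaries, which are transparent.
So A is grammatical.

A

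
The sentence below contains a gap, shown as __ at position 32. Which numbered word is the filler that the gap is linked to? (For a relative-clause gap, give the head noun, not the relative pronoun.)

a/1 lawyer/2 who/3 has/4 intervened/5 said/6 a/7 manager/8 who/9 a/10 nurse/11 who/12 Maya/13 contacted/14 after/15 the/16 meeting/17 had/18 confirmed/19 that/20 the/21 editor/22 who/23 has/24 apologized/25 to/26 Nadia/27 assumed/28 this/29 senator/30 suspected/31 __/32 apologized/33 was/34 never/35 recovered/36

8

The gap at 32 is the subject of "apologized", inside a relative clause.
The relative pronoun is "who" (word 9); it is bound by the head noun immediately before it.
Its filler is the head noun "manager", at word 8.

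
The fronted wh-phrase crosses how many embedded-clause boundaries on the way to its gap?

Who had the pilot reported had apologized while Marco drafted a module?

1

"who" is extracted from the subject of "apologized".
Boundaries crossed, outermost first: [Ø] — 1 in total.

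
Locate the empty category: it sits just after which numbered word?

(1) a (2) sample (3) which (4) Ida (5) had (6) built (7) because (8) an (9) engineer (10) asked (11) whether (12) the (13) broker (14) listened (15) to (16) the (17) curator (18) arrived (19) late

The displaced element is "a sample" (word 2).
It functions as the direct object of "built", so the gap sits immediately after word 6 ("built").
Base order: Ida had built a sample because an engineer asked whether the broker listened to the curator.

6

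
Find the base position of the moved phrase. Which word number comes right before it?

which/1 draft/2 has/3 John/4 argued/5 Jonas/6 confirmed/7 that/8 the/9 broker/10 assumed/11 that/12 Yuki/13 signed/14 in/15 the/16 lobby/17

The displaced element is "which draft" (word 2).
It is linked across 3 clause boundaries (Ø → that → that).
It functions as the direct object of "signed", so the gap sits immediately after word 14 ("signed").
Base order: John has argued Jonas confirmed that the broker assumed that Yuki signed which draft in the lobby.

14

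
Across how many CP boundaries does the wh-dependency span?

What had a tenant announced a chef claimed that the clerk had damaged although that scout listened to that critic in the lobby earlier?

"what" is extracted from the object of "damaged".
Boundaries crossed, outermost first: [Ø], [that] — 2 in total.

2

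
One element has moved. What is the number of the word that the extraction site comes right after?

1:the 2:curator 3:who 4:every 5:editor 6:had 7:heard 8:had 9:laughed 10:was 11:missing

The displaced element is "the curator" (word 2).
It is linked across 1 clause boundary (Ø).
It functions as the subject of "laughed", so the gap sits immediately after word 7 ("heard").
Base order: Every editor had heard that the curator had laughed.

7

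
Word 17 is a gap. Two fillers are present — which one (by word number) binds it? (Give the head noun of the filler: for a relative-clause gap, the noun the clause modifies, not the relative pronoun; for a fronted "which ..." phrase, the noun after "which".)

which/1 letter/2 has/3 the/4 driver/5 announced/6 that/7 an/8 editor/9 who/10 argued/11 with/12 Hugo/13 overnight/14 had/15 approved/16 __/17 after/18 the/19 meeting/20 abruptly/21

The marked gap is the direct object of "approved".
Its filler is the fronted wh-phrase "which letter", at word 2.
(The other dependency links word 9 to a gap after word 10.)

2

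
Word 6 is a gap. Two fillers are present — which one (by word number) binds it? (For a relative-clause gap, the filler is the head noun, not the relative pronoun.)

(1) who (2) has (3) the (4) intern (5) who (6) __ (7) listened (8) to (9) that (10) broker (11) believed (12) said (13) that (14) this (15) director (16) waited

4

The marked gap is inside the relative clause, the subject of "listened".
Its filler is the head noun "intern" (via "who"), at word 4.
(The other dependency links word 1 to a gap after word 11.)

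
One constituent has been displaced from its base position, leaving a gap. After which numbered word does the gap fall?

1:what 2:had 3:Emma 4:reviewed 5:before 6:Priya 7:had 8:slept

The displaced element is "what" (word 1).
It functions as the direct object of "reviewed", so the gap sits immediately after word 4 ("reviewed").
Base order: Emma had reviewed what before Priya had slept.

4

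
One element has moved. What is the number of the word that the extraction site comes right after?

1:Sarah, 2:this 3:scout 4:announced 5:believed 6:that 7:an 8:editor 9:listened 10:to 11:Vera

The displaced element is "Sarah" (word 1).
It is linked across 1 clause boundary (Ø).
It functions as the subject of "believed", so the gap sits immediately after word 4 ("announced").
Base order: This scout announced that Sarah believed that an editor listened to Vera.

4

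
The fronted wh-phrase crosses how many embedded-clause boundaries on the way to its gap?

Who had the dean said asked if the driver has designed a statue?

1

"who" is extracted from the subject of "asked".
Boundaries crossed, outermost first: [Ø] — 1 in total.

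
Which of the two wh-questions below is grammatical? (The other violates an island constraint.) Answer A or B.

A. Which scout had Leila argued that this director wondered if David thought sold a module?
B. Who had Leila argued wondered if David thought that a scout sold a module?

In A, the wh-phrase is extracted from inside a wh-island (introduced by "if"), which blocks movement.
In B, the extraction path crosses only that-complement boundaries, which are transparent.
So B is grammatical.

B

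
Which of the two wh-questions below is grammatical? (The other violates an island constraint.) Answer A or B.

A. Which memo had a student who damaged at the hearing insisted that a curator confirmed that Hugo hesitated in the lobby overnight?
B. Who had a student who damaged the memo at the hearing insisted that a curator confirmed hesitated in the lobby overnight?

In A, the wh-phrase is extracted from inside a complex-NP island (relative clause) (introduced by "who"), which blocks movement.
In B, the extraction path crosses only that-complement boundaries, which are transparent.
So B is grammatical.

B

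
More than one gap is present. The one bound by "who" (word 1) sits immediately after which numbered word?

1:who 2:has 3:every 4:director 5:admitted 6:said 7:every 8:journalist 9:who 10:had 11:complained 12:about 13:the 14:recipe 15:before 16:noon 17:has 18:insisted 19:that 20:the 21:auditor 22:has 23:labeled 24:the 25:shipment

The displaced element is "who" (word 1).
It is linked across 1 clause boundary (Ø).
It functions as the subject of "said", so the gap sits immediately after word 5 ("admitted").
Base order: Every director has admitted that who said every journalist who had complained about the recipe before noon has insisted that the auditor has labeled the shipment.

5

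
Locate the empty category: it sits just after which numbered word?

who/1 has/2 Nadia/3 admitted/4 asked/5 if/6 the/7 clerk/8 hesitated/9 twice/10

4

The displaced element is "who" (word 1).
It is linked across 1 clause boundary (Ø).
It functions as the subject of "asked", so the gap sits immediately after word 4 ("admitted").
Base order: Nadia has admitted who asked if the clerk hesitated twice.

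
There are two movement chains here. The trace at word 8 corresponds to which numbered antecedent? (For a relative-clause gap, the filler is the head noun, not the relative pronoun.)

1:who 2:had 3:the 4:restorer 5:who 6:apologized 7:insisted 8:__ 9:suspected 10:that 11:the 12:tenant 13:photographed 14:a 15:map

1

The marked gap is the subject of "suspected".
Its filler is the fronted wh-phrase "who", at word 1.
(The other dependency links word 4 to a gap after word 5.)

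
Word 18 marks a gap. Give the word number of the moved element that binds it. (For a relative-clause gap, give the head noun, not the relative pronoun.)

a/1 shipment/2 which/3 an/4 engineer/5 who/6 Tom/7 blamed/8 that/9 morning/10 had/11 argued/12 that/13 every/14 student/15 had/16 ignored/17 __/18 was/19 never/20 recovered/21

The gap at 18 is the object of "ignored", inside a relative clause.
The relative pronoun is "which" (word 3); it is bound by the head noun immediately before it.
Its filler is the head noun "shipment", at word 2.

2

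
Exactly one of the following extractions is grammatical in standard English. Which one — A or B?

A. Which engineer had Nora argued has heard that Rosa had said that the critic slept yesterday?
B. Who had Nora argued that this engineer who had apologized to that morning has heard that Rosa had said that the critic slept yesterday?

A

In B, the wh-phrase is extracted from inside a complex-NP island (relative clause) (introduced by "who"), which blocks movement.
In A, the extraction path crosses only that-complement boundaries, which are transparent.
So A is grammatical.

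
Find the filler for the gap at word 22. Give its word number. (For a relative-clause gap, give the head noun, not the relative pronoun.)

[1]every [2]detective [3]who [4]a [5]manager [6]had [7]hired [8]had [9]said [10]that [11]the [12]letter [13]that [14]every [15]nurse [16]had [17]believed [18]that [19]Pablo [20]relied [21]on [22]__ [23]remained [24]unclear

12

The gap at 22 is the prepositional object of "relied", inside a relative clause.
The relative pronoun is "that" (word 13); it is bound by the head noun immediately before it.
Its filler is the head noun "letter", at word 12.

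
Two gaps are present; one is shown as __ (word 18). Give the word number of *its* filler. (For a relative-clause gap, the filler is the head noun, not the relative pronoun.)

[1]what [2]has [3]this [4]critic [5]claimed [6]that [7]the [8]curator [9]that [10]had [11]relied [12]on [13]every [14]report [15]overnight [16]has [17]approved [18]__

The marked gap is the direct object of "approved".
Its filler is the fronted wh-phrase "what", at word 1.
(The other dependency links word 8 to a gap after word 9.)

1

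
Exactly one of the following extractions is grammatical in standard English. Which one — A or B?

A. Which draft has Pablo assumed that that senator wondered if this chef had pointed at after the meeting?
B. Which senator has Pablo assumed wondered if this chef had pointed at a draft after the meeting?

In A, the wh-phrase is extracted from inside a wh-island (introduced by "if"), which blocks movement.
In B, the extraction path crosses only that-complement boundaries, which are transparent.
So B is grammatical.

B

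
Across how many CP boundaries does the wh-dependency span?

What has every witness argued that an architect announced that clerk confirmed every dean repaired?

3

"what" is extracted from the object of "repaired".
Boundaries crossed, outermost first: [that], [Ø], [Ø] — 3 in total.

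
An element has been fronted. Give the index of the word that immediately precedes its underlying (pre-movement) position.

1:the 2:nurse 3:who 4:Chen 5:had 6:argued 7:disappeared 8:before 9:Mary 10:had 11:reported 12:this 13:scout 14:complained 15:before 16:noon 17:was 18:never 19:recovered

The displaced element is "the nurse" (word 2).
It is linked across 1 clause boundary (Ø).
It functions as the subject of "disappeared", so the gap sits immediately after word 6 ("argued").
Base order: Chen had argued that the nurse disappeared before Mary had reported this scout complained before noon.

6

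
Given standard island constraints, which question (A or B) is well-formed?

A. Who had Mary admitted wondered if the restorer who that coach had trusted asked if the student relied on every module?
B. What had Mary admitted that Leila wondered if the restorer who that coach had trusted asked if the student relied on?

A

In B, the wh-phrase is extracted from inside a wh-island (introduced by "if"), which blocks movement.
In A, the extraction path crosses only that-complement boundaries, which are transparent.
So A is grammatical.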